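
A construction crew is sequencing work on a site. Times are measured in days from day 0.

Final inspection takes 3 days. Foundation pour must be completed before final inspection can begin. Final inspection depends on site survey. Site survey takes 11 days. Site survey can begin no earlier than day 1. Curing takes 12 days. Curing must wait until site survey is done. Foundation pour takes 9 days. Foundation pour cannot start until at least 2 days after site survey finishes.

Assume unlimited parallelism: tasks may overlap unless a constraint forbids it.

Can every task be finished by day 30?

Yes

After its own release at day 1, site survey can start at day 1 and finishes at day 12.
Curing waits on site survey (finishes day 12), so it starts at day 12 and finishes at 12 + 12 = day 24.
Foundation pour cannot begin until site survey (finishes day 12, plus 2-day gap → day 14). It runs from day 14 to 14 + 9 = day 23.
For final inspection: foundation pour (finishes day 23); site survey (finishes day 12). Taking the maximum gives a start of day 23, and it finishes at 23 + 3 = day 26.
Every task is finished by day 26, which is no later than the deadline of 30, so the schedule is feasible.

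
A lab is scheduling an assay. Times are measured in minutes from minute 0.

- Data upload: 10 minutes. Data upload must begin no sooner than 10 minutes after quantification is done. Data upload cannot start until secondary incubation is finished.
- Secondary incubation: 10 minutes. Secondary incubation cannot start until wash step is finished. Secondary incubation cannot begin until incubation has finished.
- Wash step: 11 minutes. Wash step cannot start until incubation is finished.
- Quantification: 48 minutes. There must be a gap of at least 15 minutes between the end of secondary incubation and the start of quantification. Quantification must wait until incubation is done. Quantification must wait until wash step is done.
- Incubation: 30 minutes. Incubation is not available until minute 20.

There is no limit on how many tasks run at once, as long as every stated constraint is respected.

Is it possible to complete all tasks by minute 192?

Yes

Incubation cannot begin until its own release at minute 20. It runs from minute 20 to 20 + 30 = minute 50.
After incubation (finishes minute 50), wash step can start at minute 50 and finishes at minute 61.
Secondary incubation has to wait for wash step (finishes minute 61); incubation (finishes minute 50). The latest of these is minute 61, so secondary incubation runs minute 61 to 61 + 10 = minute 71.
For quantification: secondary incubation (finishes minute 71, plus 15-minute gap → minute 86); incubation (finishes minute 50); wash step (finishes minute 61). Taking the maximum gives a start of minute 86, and it finishes at 86 + 48 = minute 134.
For data upload: quantification (finishes minute 134, plus 10-minute gap → minute 144); secondary incubation (finishes minute 71). Taking the maximum gives a start of minute 144, and it finishes at 144 + 10 = minute 154.
Every task is finished by minute 154, which is no later than the deadline of 192, so the schedule is feasible.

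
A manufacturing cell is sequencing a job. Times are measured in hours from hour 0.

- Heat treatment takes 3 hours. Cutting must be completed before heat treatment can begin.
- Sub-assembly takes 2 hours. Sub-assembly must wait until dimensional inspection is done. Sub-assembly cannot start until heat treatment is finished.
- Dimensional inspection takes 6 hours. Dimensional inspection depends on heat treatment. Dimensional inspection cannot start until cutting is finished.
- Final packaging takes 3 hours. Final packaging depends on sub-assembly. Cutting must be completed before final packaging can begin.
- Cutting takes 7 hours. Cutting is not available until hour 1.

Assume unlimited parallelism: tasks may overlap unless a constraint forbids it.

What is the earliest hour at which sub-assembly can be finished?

19

Cutting waits on its own release at hour 1, so it starts at hour 1 and finishes at 1 + 7 = hour 8.
Heat treatment cannot begin until cutting (finishes hour 8). It runs from hour 8 to 8 + 3 = hour 11.
For dimensional inspection: heat treatment (finishes hour 11); cutting (finishes hour 8). Taking the maximum gives a start of hour 11, and it finishes at 11 + 6 = hour 17.
Sub-assembly cannot start until dimensional inspection (finishes hour 17); heat treatment (finishes hour 11). The controlling bound is hour 17, so sub-assembly finishes at 17 + 2 = hour 19.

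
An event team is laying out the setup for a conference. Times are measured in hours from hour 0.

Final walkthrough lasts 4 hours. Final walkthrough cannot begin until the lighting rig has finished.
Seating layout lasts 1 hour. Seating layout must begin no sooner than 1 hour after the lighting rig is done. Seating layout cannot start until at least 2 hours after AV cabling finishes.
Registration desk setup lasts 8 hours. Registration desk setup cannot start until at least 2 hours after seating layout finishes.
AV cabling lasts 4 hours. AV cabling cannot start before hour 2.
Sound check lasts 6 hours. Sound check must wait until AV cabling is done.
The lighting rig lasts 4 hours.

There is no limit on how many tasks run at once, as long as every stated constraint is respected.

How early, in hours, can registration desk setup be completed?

19

AV cabling waits on its own release at hour 2, so it starts at hour 2 and finishes at 2 + 4 = hour 6.
Nothing blocks the lighting rig, so it runs from hour 0 to hour 4.
Seating layout needs all of the lighting rig (finishes hour 4, plus 1-hour gap → hour 5); AV cabling (finishes hour 6, plus 2-hour gap → hour 8). That puts its earliest start at hour 8; it finishes at 8 + 1 = hour 9.
After seating layout (finishes hour 9, plus 2-hour gap → hour 11), registration desk setup can start at hour 11 and finishes at hour 19.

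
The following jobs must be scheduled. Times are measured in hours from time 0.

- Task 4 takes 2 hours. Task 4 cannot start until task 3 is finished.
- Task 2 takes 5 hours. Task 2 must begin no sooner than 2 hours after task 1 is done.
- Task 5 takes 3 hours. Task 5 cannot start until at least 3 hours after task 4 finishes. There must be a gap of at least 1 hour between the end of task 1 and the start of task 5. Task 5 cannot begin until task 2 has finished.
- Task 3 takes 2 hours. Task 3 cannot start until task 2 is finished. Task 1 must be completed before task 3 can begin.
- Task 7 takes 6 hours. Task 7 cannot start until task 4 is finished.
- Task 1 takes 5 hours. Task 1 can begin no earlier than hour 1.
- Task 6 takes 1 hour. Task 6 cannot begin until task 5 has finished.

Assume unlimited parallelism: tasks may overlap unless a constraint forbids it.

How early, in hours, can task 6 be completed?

24

Task 1 waits on its own release at hour 1, so it starts at hour 1 and finishes at 1 + 5 = hour 6.
Task 2 cannot begin until task 1 (finishes hour 6, plus 2-hour gap → hour 8). It runs from hour 8 to 8 + 5 = hour 13.
Task 3 has to wait for task 2 (finishes hour 13); task 1 (finishes hour 6). The latest of these is hour 13, so task 3 runs hour 13 to 13 + 2 = hour 15.
Task 4 cannot begin until task 3 (finishes hour 15). It runs from hour 15 to 15 + 2 = hour 17.
Task 5 cannot start until task 4 (finishes hour 17, plus 3-hour gap → hour 20); task 1 (finishes hour 6, plus 1-hour gap → hour 7); task 2 (finishes hour 13). The controlling bound is hour 20, so task 5 finishes at 20 + 3 = hour 23.
Task 6 cannot begin until task 5 (finishes hour 23). It runs from hour 23 to 23 + 1 = hour 24.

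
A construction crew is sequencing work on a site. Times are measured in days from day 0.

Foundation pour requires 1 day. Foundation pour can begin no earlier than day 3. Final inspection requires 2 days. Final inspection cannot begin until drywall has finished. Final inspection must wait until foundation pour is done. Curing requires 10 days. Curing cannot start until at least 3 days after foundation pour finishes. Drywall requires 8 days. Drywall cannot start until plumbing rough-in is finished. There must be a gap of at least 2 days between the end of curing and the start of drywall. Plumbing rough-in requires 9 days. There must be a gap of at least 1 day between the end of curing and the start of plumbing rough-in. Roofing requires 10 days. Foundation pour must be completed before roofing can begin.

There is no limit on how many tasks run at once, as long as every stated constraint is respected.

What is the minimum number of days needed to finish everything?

Foundation pour waits on its own release at day 3, so it starts at day 3 and finishes at 3 + 1 = day 4.
Roofing cannot begin until foundation pour (finishes day 4). It runs from day 4 to 4 + 10 = day 14.
After foundation pour (finishes day 4, plus 3-day gap → day 7), curing can start at day 7 and finishes at day 17.
Plumbing rough-in waits on curing (finishes day 17, plus 1-day gap → day 18), so it starts at day 18 and finishes at 18 + 9 = day 27.
Drywall needs all of plumbing rough-in (finishes day 27); curing (finishes day 17, plus 2-day gap → day 19). That puts its earliest start at day 27; it finishes at 27 + 8 = day 35.
For final inspection: drywall (finishes day 35); foundation pour (finishes day 4). Taking the maximum gives a start of day 35, and it finishes at 35 + 2 = day 37.
All tasks are finished once the last one completes. Finish times: Foundation pour at 4, Curing at 17, Roofing at 14, Plumbing rough-in at 27, Drywall at 35, Final inspection at 37. The latest is day 37.

37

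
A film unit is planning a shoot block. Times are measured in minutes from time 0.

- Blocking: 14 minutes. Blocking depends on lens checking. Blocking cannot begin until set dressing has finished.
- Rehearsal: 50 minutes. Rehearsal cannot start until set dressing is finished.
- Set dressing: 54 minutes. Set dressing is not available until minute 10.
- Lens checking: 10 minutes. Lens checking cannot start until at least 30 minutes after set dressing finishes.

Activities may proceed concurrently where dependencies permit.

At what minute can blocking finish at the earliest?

After its own release at minute 10, set dressing can start at minute 10 and finishes at minute 64.
Lens checking waits on set dressing (finishes minute 64, plus 30-minute gap → minute 94), so it starts at minute 94 and finishes at 94 + 10 = minute 104.
Blocking cannot start until lens checking (finishes minute 104); set dressing (finishes minute 64). The controlling bound is minute 104, so blocking finishes at 104 + 14 = minute 118.

118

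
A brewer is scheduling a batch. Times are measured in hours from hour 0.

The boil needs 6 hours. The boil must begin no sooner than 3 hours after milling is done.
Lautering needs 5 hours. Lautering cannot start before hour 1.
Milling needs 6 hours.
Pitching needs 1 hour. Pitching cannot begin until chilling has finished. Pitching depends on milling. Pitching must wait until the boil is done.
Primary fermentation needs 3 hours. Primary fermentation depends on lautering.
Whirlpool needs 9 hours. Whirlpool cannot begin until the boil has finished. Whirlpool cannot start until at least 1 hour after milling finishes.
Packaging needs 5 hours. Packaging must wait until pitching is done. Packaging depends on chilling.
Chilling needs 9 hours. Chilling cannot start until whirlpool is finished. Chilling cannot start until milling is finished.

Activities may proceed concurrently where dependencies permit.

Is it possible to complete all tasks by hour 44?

Lautering cannot begin until its own release at hour 1. It runs from hour 1 to 1 + 5 = hour 6.
Primary fermentation waits on lautering (finishes hour 6), so it starts at hour 6 and finishes at 6 + 3 = hour 9.
Milling has no prerequisites, so it starts at hour 0 and finishes at hour 6.
After milling (finishes hour 6, plus 3-hour gap → hour 9), the boil can start at hour 9 and finishes at hour 15.
Whirlpool cannot start until the boil (finishes hour 15); milling (finishes hour 6, plus 1-hour gap → hour 7). The controlling bound is hour 15, so whirlpool finishes at 15 + 9 = hour 24.
Chilling has to wait for whirlpool (finishes hour 24); milling (finishes hour 6). The latest of these is hour 24, so chilling runs hour 24 to 24 + 9 = hour 33.
Pitching needs all of chilling (finishes hour 33); milling (finishes hour 6); the boil (finishes hour 15). That puts its earliest start at hour 33; it finishes at 33 + 1 = hour 34.
Packaging has to wait for pitching (finishes hour 34); chilling (finishes hour 33). The latest of these is hour 34, so packaging runs hour 34 to 34 + 5 = hour 39.
Every task is finished by hour 39, which is no later than the deadline of 44, so the schedule is feasible.

Yes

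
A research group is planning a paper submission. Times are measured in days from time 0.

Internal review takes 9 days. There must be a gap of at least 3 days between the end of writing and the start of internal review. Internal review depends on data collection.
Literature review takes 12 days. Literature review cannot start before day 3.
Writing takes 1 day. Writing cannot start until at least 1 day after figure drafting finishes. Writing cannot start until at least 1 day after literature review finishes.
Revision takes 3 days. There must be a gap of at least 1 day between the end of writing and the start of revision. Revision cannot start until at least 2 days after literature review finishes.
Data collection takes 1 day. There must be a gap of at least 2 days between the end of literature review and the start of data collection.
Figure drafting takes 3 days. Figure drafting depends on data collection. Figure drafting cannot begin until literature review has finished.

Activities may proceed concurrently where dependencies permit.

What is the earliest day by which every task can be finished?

After its own release at day 3, literature review can start at day 3 and finishes at day 15.
Data collection cannot begin until literature review (finishes day 15, plus 2-day gap → day 17). It runs from day 17 to 17 + 1 = day 18.
Figure drafting needs all of data collection (finishes day 18); literature review (finishes day 15). That puts its earliest start at day 18; it finishes at 18 + 3 = day 21.
For writing: figure drafting (finishes day 21, plus 1-day gap → day 22); literature review (finishes day 15, plus 1-day gap → day 16). Taking the maximum gives a start of day 22, and it finishes at 22 + 1 = day 23.
Revision cannot start until writing (finishes day 23, plus 1-day gap → day 24); literature review (finishes day 15, plus 2-day gap → day 17). The controlling bound is day 24, so revision finishes at 24 + 3 = day 27.
For internal review: writing (finishes day 23, plus 3-day gap → day 26); data collection (finishes day 18). Taking the maximum gives a start of day 26, and it finishes at 26 + 9 = day 35.
All tasks are finished once the last one completes. Finish times: Literature review at 15, Data collection at 18, Figure drafting at 21, Writing at 23, Internal review at 35, Revision at 27. The latest is day 35.

35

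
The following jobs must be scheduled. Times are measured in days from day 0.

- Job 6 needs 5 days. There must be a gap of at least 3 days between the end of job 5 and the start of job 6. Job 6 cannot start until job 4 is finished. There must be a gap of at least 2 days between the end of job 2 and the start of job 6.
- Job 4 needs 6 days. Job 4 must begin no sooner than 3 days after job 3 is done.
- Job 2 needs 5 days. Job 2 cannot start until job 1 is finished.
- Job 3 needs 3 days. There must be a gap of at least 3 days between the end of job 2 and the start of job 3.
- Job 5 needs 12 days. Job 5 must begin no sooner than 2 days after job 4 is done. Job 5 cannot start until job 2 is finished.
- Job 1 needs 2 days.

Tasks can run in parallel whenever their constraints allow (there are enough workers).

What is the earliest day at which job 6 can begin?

Job 1 has no prerequisites, so it starts at day 0 and finishes at day 2.
Job 2 cannot begin until job 1 (finishes day 2). It runs from day 2 to 2 + 5 = day 7.
Job 3 waits on job 2 (finishes day 7, plus 3-day gap → day 10), so it starts at day 10 and finishes at 10 + 3 = day 13.
After job 3 (finishes day 13, plus 3-day gap → day 16), job 4 can start at day 16 and finishes at day 22.
Job 5 cannot start until job 4 (finishes day 22, plus 2-day gap → day 24); job 2 (finishes day 7). The controlling bound is day 24, so job 5 finishes at 24 + 12 = day 36.
Job 6 waits on job 5 (finishes day 36, plus 3-day gap → day 39); job 4 (finishes day 22); job 2 (finishes day 7, plus 2-day gap → day 9). The latest of these is day 39, which is the earliest job 6 can start.

39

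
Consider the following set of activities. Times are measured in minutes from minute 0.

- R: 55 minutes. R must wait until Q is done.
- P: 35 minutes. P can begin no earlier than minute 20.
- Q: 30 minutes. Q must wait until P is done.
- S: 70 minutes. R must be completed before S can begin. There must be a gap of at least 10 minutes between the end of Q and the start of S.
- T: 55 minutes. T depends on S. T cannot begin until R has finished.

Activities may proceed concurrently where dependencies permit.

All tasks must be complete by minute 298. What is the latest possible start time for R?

To finish by minute 298, T (duration 55) must start no later than minute 243.
Since T (must start by minute 243) depends on it, S must finish by minute 243. Backing off its 70-minute duration gives a latest start of minute 173.
R has several dependents: S (must start by minute 173); T (must start by minute 243). The earliest of those limits is minute 173, so R must start by 173 − 55 = minute 118.

118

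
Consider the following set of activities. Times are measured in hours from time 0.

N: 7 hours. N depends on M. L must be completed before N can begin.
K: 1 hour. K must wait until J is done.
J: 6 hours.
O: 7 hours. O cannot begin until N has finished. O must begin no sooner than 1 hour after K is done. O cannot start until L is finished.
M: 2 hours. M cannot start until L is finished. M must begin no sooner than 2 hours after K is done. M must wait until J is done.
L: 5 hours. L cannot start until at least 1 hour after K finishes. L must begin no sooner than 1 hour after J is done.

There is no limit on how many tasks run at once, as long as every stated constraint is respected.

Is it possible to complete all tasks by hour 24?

J has no prerequisites, so it starts at hour 0 and finishes at hour 6.
K waits on J (finishes hour 6), so it starts at hour 6 and finishes at 6 + 1 = hour 7.
For L: K (finishes hour 7, plus 1-hour gap → hour 8); J (finishes hour 6, plus 1-hour gap → hour 7). Taking the maximum gives a start of hour 8, and it finishes at 8 + 5 = hour 13.
M cannot start until L (finishes hour 13); K (finishes hour 7, plus 2-hour gap → hour 9); J (finishes hour 6). The controlling bound is hour 13, so M finishes at 13 + 2 = hour 15.
N has to wait for M (finishes hour 15); L (finishes hour 13). The latest of these is hour 15, so N runs hour 15 to 15 + 7 = hour 22.
O has to wait for N (finishes hour 22); K (finishes hour 7, plus 1-hour gap → hour 8); L (finishes hour 13). The latest of these is hour 22, so O runs hour 22 to 22 + 7 = hour 29.
The earliest everything can be done is hour 29, which is after the deadline of 24, so it is not possible.

No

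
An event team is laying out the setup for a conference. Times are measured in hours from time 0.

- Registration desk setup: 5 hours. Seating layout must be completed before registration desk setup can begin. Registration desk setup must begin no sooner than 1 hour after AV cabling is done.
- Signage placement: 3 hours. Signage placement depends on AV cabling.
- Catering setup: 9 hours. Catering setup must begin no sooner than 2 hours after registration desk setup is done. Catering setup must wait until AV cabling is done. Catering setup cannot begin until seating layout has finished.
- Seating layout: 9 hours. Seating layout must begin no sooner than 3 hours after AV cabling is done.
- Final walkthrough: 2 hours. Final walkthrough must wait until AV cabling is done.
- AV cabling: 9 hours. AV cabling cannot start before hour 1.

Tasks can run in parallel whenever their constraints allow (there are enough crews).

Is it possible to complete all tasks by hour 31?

AV cabling cannot begin until its own release at hour 1. It runs from hour 1 to 1 + 9 = hour 10.
After AV cabling (finishes hour 10), final walkthrough can start at hour 10 and finishes at hour 12.
After AV cabling (finishes hour 10), signage placement can start at hour 10 and finishes at hour 13.
After AV cabling (finishes hour 10, plus 3-hour gap → hour 13), seating layout can start at hour 13 and finishes at hour 22.
Registration desk setup has to wait for seating layout (finishes hour 22); AV cabling (finishes hour 10, plus 1-hour gap → hour 11). The latest of these is hour 22, so registration desk setup runs hour 22 to 22 + 5 = hour 27.
Catering setup cannot start until registration desk setup (finishes hour 27, plus 2-hour gap → hour 29); AV cabling (finishes hour 10); seating layout (finishes hour 22). The controlling bound is hour 29, so catering setup finishes at 29 + 9 = hour 38.
The earliest everything can be done is hour 38, which is after the deadline of 31, so it is not possible.

No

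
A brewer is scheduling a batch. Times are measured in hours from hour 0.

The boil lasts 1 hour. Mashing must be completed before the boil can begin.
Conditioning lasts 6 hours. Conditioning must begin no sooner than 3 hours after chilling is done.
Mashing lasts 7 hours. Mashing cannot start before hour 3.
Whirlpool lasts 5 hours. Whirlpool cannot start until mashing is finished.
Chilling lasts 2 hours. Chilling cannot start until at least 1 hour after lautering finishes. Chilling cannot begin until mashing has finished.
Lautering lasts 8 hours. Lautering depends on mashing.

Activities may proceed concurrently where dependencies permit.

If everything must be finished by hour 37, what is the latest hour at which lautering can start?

17

Conditioning must finish by hour 37; it takes 6 hours, so it must start by 37 − 6 = hour 31.
Chilling must finish before conditioning (must start by hour 31, minus 3-hour gap → hour 28). With a 2-hour duration, chilling must start by 28 − 2 = hour 26.
Since chilling (must start by hour 26, minus 1-hour gap → hour 25) depends on it, lautering must finish by hour 25. Backing off its 8-hour duration gives a latest start of hour 17.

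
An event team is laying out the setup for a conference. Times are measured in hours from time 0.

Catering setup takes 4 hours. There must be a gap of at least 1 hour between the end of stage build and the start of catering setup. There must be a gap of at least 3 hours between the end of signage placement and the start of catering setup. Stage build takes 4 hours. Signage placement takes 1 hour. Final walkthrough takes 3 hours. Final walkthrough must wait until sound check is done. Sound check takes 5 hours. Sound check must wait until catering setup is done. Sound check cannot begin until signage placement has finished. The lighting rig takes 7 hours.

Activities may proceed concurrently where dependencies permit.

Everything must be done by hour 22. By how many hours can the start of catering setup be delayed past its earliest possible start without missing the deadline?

Nothing blocks signage placement, so it runs from hour 0 to hour 1.
Stage build has no prerequisites, so it starts at hour 0 and finishes at hour 4.
Catering setup cannot start until stage build (finishes hour 4, plus 1-hour gap → hour 5); signage placement (finishes hour 1, plus 3-hour gap → hour 4). The controlling bound is hour 5, so catering setup finishes at 5 + 4 = hour 9.

Working backward from the deadline:
Final walkthrough must finish by hour 22; it takes 3 hours, so it must start by 22 − 3 = hour 19.
Sound check must finish before final walkthrough (must start by hour 19). With a 5-hour duration, sound check must start by 19 − 5 = hour 14.
Since sound check (must start by hour 14) depends on it, catering setup must finish by hour 14. Backing off its 4-hour duration gives a latest start of hour 10.
So catering setup can start as early as hour 5 and as late as hour 10, giving 10 − 5 = 5 hours of slack.

5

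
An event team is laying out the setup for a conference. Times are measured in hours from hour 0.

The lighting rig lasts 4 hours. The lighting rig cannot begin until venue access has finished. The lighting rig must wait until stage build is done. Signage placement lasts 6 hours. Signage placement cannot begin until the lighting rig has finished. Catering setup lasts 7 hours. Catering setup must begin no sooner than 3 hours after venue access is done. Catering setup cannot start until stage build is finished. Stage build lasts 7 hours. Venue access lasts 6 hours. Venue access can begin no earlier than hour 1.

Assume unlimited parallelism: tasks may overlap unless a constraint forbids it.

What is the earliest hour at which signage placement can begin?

11

Nothing blocks stage build, so it runs from hour 0 to hour 7.
Venue access waits on its own release at hour 1, so it starts at hour 1 and finishes at 1 + 6 = hour 7.
For the lighting rig: venue access (finishes hour 7); stage build (finishes hour 7). Taking the maximum gives a start of hour 7, and it finishes at 7 + 4 = hour 11.
Signage placement waits on the lighting rig (finishes hour 11), so the earliest it can start is hour 11.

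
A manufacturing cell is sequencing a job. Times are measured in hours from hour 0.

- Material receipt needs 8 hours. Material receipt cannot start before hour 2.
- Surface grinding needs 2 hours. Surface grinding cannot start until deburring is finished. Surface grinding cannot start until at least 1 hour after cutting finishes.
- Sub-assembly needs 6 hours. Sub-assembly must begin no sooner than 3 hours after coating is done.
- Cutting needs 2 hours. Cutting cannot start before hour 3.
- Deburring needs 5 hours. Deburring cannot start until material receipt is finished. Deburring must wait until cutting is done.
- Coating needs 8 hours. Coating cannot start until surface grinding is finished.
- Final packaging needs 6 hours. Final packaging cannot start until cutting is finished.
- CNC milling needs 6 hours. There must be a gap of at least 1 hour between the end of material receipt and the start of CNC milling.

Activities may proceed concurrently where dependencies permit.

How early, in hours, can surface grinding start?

15

After its own release at hour 3, cutting can start at hour 3 and finishes at hour 5.
Material receipt cannot begin until its own release at hour 2. It runs from hour 2 to 2 + 8 = hour 10.
Deburring cannot start until material receipt (finishes hour 10); cutting (finishes hour 5). The controlling bound is hour 10, so deburring finishes at 10 + 5 = hour 15.
Surface grinding waits on deburring (finishes hour 15); cutting (finishes hour 5, plus 1-hour gap → hour 6). The latest of these is hour 15, which is the earliest surface grinding can start.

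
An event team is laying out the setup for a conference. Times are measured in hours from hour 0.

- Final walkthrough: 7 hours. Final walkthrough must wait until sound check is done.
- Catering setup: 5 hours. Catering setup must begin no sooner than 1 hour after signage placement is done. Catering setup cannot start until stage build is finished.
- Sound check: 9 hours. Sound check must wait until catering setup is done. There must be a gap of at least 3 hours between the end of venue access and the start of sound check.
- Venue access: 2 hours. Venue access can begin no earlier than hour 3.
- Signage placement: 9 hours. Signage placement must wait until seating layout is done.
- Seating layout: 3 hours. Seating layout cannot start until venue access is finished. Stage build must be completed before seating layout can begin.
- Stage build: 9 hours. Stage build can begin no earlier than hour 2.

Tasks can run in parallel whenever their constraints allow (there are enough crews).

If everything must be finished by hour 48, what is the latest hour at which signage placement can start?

17

To finish by hour 48, final walkthrough (duration 7) must start no later than hour 41.
Sound check has to be done before final walkthrough (must start by hour 41). That means finishing by hour 41, i.e. starting by 41 − 9 = hour 32.
Since sound check (must start by hour 32) depends on it, catering setup must finish by hour 32. Backing off its 5-hour duration gives a latest start of hour 27.
Since catering setup (must start by hour 27, minus 1-hour gap → hour 26) depends on it, signage placement must finish by hour 26. Backing off its 9-hour duration gives a latest start of hour 17.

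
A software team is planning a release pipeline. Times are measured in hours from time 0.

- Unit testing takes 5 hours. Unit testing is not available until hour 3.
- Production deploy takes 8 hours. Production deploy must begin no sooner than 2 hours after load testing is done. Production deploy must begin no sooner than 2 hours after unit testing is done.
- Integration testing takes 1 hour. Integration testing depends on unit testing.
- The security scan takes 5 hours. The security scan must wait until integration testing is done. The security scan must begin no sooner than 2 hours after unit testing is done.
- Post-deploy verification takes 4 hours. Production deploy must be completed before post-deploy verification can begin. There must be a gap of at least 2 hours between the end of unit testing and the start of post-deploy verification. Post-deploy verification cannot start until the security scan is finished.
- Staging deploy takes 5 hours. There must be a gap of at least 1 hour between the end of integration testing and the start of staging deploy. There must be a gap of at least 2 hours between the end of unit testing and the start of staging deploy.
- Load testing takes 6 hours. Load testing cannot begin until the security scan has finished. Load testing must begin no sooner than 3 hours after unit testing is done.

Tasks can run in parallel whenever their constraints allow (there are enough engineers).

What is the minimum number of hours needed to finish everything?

Unit testing cannot begin until its own release at hour 3. It runs from hour 3 to 3 + 5 = hour 8.
Integration testing waits on unit testing (finishes hour 8), so it starts at hour 8 and finishes at 8 + 1 = hour 9.
Staging deploy has to wait for integration testing (finishes hour 9, plus 1-hour gap → hour 10); unit testing (finishes hour 8, plus 2-hour gap → hour 10). The latest of these is hour 10, so staging deploy runs hour 10 to 10 + 5 = hour 15.
The security scan needs all of integration testing (finishes hour 9); unit testing (finishes hour 8, plus 2-hour gap → hour 10). That puts its earliest start at hour 10; it finishes at 10 + 5 = hour 15.
For load testing: the security scan (finishes hour 15); unit testing (finishes hour 8, plus 3-hour gap → hour 11). Taking the maximum gives a start of hour 15, and it finishes at 15 + 6 = hour 21.
Production deploy has to wait for load testing (finishes hour 21, plus 2-hour gap → hour 23); unit testing (finishes hour 8, plus 2-hour gap → hour 10). The latest of these is hour 23, so production deploy runs hour 23 to 23 + 8 = hour 31.
For post-deploy verification: production deploy (finishes hour 31); unit testing (finishes hour 8, plus 2-hour gap → hour 10); the security scan (finishes hour 15). Taking the maximum gives a start of hour 31, and it finishes at 31 + 4 = hour 35.
All tasks are finished once the last one completes. Finish times: Unit testing at 8, Integration testing at 9, The security scan at 15, Staging deploy at 15, Load testing at 21, Production deploy at 31, Post-deploy verification at 35. The latest is hour 35.

35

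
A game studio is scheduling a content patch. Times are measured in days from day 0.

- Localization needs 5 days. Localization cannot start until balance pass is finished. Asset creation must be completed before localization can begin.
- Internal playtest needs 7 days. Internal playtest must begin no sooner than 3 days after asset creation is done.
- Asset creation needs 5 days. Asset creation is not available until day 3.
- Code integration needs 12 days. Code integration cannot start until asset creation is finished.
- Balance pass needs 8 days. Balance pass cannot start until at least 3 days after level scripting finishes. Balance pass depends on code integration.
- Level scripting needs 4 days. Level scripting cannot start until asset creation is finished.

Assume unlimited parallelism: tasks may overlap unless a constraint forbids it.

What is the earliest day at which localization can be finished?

Asset creation cannot begin until its own release at day 3. It runs from day 3 to 3 + 5 = day 8.
After asset creation (finishes day 8), code integration can start at day 8 and finishes at day 20.
Level scripting cannot begin until asset creation (finishes day 8). It runs from day 8 to 8 + 4 = day 12.
Balance pass needs all of level scripting (finishes day 12, plus 3-day gap → day 15); code integration (finishes day 20). That puts its earliest start at day 20; it finishes at 20 + 8 = day 28.
For localization: balance pass (finishes day 28); asset creation (finishes day 8). Taking the maximum gives a start of day 28, and it finishes at 28 + 5 = day 33.

33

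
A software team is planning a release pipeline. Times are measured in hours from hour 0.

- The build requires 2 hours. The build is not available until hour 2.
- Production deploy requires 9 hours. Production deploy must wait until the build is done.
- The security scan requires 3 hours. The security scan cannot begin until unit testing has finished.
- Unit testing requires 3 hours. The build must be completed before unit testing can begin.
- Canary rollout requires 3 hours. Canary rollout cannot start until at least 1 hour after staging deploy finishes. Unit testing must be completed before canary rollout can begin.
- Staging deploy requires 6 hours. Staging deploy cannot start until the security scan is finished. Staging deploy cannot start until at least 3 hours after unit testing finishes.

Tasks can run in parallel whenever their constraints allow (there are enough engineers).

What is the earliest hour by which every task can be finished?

20

The build waits on its own release at hour 2, so it starts at hour 2 and finishes at 2 + 2 = hour 4.
Production deploy waits on the build (finishes hour 4), so it starts at hour 4 and finishes at 4 + 9 = hour 13.
Unit testing waits on the build (finishes hour 4), so it starts at hour 4 and finishes at 4 + 3 = hour 7.
After unit testing (finishes hour 7), the security scan can start at hour 7 and finishes at hour 10.
Staging deploy needs all of the security scan (finishes hour 10); unit testing (finishes hour 7, plus 3-hour gap → hour 10). That puts its earliest start at hour 10; it finishes at 10 + 6 = hour 16.
Canary rollout cannot start until staging deploy (finishes hour 16, plus 1-hour gap → hour 17); unit testing (finishes hour 7). The controlling bound is hour 17, so canary rollout finishes at 17 + 3 = hour 20.
All tasks are finished once the last one completes. Finish times: The build at 4, Unit testing at 7, The security scan at 10, Staging deploy at 16, Canary rollout at 20, Production deploy at 13. The latest is hour 20.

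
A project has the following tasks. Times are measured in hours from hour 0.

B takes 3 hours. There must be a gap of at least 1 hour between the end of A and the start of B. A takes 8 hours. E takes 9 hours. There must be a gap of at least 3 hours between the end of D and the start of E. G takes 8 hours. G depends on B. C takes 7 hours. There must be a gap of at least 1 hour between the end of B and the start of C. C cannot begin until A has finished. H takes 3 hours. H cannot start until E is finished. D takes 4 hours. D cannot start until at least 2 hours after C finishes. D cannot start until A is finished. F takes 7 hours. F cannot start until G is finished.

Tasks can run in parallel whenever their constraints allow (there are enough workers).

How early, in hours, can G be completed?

A has no prerequisites, so it starts at hour 0 and finishes at hour 8.
B cannot begin until A (finishes hour 8, plus 1-hour gap → hour 9). It runs from hour 9 to 9 + 3 = hour 12.
G cannot begin until B (finishes hour 12). It runs from hour 12 to 12 + 8 = hour 20.

20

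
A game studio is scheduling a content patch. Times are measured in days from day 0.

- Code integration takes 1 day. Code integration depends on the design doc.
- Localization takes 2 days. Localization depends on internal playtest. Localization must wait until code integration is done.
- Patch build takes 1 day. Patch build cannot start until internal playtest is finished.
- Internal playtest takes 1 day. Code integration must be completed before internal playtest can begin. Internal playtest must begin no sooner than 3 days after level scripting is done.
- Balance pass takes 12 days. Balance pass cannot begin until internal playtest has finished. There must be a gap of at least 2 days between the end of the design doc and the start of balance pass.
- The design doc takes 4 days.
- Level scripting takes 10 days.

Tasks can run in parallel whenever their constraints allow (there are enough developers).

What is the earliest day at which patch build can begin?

Nothing blocks level scripting, so it runs from day 0 to day 10.
The design doc has no prerequisites, so it starts at day 0 and finishes at day 4.
Code integration waits on the design doc (finishes day 4), so it starts at day 4 and finishes at 4 + 1 = day 5.
Internal playtest cannot start until code integration (finishes day 5); level scripting (finishes day 10, plus 3-day gap → day 13). The controlling bound is day 13, so internal playtest finishes at 13 + 1 = day 14.
Patch build waits on internal playtest (finishes day 14), so the earliest it can start is day 14.

14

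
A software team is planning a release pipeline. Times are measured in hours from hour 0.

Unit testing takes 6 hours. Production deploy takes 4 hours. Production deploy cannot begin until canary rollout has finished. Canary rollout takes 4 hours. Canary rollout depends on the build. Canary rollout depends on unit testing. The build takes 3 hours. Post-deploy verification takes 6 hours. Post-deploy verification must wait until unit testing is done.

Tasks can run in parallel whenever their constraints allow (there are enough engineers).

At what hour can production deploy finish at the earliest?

Nothing blocks unit testing, so it runs from hour 0 to hour 6.
The build has no prerequisites, so it starts at hour 0 and finishes at hour 3.
Canary rollout needs all of the build (finishes hour 3); unit testing (finishes hour 6). That puts its earliest start at hour 6; it finishes at 6 + 4 = hour 10.
After canary rollout (finishes hour 10), production deploy can start at hour 10 and finishes at hour 14.

14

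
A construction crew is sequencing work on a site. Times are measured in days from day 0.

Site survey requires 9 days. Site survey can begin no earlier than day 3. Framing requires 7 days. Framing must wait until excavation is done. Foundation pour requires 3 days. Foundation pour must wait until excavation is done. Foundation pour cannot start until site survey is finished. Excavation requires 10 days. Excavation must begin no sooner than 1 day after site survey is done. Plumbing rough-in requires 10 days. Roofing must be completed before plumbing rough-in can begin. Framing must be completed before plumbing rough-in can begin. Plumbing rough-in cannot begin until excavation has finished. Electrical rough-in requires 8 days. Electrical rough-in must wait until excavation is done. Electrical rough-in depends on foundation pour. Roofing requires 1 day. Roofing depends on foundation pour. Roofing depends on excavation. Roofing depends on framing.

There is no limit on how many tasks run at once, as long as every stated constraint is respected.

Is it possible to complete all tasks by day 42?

After its own release at day 3, site survey can start at day 3 and finishes at day 12.
Excavation waits on site survey (finishes day 12, plus 1-day gap → day 13), so it starts at day 13 and finishes at 13 + 10 = day 23.
After excavation (finishes day 23), framing can start at day 23 and finishes at day 30.
Foundation pour needs all of excavation (finishes day 23); site survey (finishes day 12). That puts its earliest start at day 23; it finishes at 23 + 3 = day 26.
For electrical rough-in: excavation (finishes day 23); foundation pour (finishes day 26). Taking the maximum gives a start of day 26, and it finishes at 26 + 8 = day 34.
Roofing has to wait for foundation pour (finishes day 26); excavation (finishes day 23); framing (finishes day 30). The latest of these is day 30, so roofing runs day 30 to 30 + 1 = day 31.
Plumbing rough-in has to wait for roofing (finishes day 31); framing (finishes day 30); excavation (finishes day 23). The latest of these is day 31, so plumbing rough-in runs day 31 to 31 + 10 = day 41.
Every task is finished by day 41, which is no later than the deadline of 42, so the schedule is feasible.

Yes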